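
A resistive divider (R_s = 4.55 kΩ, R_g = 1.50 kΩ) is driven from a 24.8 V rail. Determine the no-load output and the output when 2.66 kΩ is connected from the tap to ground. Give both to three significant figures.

Unloaded: 6.15 V; loaded: 4.32 V

Open-circuit: V = 24.8 × 1.50/(4.55 + 1.50) = 6.15 V.
With the load, R_g becomes R_g‖R_L = 0.9591 kΩ, so V = 24.8 × 0.9591/5.509 = 4.32 V.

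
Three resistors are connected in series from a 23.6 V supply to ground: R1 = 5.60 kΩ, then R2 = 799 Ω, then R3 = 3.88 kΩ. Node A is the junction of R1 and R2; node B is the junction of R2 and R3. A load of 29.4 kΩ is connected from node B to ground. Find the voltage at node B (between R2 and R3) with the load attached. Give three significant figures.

V ≈ 8.23 V

At node B, R3 is in parallel with the load: R3‖R_L = 3428 Ω.
Below node A the resistance is R2 + (R3‖R_L) = 4227 Ω, so V_A = 23.6 × 4227/9827 = 10.15 V.
Then V_B = V_A × (R3‖R_L)/(R2 + R3‖R_L) = 10.15 × 3428/4227 = 8.23 V.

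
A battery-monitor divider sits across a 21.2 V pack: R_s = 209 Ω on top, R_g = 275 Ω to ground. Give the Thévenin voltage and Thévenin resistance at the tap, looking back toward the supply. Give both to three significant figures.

V_th is the open-circuit tap voltage: 21.2 × 275/(209 + 275) = 12.0 V.
With the supply zeroed, R_s and R_g appear in parallel from the tap: R_th = R_s‖R_g = (209 × 275)/484.0 = 119 Ω.

V_th = 12.0 V, R_th = 119 Ω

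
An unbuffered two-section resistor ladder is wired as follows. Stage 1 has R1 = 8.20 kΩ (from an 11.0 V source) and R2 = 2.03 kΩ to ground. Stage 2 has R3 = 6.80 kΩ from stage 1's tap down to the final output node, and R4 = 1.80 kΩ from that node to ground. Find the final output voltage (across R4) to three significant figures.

Stage 2 presents R3+R4 = 8.600 kΩ as a load on stage 1's tap.
Stage 1's lower leg becomes R2‖(R3+R4) = 1.642 kΩ, so V_mid = 11.0 × 1.642/9.842 = 1.836 V.
Stage 2 is itself unloaded: V_out = V_mid × R4/(R3+R4) = 1.836 × 1.80/8.600 = 0.384 V.

V_out ≈ 0.384 V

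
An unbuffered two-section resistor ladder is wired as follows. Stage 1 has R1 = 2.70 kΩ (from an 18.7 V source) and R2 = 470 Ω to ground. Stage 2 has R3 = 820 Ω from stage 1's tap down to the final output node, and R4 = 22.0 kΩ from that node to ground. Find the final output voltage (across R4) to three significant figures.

V_out ≈ 2.63 V

Stage 2 presents R3+R4 = 22820 Ω as a load on stage 1's tap.
Stage 1's lower leg becomes R2‖(R3+R4) = 460.5 Ω, so V_mid = 18.7 × 460.5/3161 = 2.725 V.
Stage 2 is itself unloaded: V_out = V_mid × R4/(R3+R4) = 2.725 × 22000/22820 = 2.63 V.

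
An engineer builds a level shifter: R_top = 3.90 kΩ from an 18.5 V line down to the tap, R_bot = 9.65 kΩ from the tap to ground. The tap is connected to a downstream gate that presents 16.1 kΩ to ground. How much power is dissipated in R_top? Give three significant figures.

Total resistance from the source is R_top + (R_bot‖R_L) = 9.934 kΩ, so I = 18.5/9.934 kΩ = 1.862 mA.
P = I²·R_top = (1.862 mA)² × 3.90 kΩ = 13.5 mW.

P ≈ 13.5 mW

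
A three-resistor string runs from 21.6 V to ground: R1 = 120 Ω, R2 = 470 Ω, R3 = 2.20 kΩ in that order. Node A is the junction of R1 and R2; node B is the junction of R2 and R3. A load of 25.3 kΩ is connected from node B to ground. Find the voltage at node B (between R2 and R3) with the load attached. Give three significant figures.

V ≈ 16.7 V

At node B, R3 is in parallel with the load: R3‖R_L = 2024 Ω.
Below node A the resistance is R2 + (R3‖R_L) = 2494 Ω, so V_A = 21.6 × 2494/2614 = 20.61 V.
Then V_B = V_A × (R3‖R_L)/(R2 + R3‖R_L) = 20.61 × 2024/2494 = 16.7 V.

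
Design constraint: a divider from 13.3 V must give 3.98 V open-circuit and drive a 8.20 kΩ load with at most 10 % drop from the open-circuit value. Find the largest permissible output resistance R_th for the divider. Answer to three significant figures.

R_th ≤ 911 Ω

Loading drop = R_th/(R_th + R_L) ≤ 0.100, so R_th ≤ R_L · ε/(1−ε) = 8.20 kΩ × 0.100/0.9000 = 911 Ω.
(Any R1, R2 with R2/(R1+R2) = 0.299 and R1‖R2 ≤ 911 Ω will meet the spec.)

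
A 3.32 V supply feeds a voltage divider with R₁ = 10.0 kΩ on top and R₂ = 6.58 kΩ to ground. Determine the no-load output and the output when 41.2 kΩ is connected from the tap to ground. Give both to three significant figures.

Unloaded: 1.32 V; loaded: 1.20 V

Open-circuit: V = 3.32 × 6.58/(10.0 + 6.58) = 1.32 V.
With the load, R₂ becomes R₂‖R_L = 5.674 kΩ, so V = 3.32 × 5.674/15.67 = 1.20 V.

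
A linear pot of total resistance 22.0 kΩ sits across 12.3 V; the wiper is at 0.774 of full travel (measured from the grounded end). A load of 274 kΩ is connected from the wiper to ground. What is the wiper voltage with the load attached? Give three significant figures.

V ≈ 9.39 V

The wiper splits the pot into (1−α)R = 4.972 kΩ above and αR = 17.03 kΩ below.
Lower section ‖ load = 16.03 kΩ.
V_wiper = 12.3 × 16.03/(4.972 + 16.03) = 9.39 V.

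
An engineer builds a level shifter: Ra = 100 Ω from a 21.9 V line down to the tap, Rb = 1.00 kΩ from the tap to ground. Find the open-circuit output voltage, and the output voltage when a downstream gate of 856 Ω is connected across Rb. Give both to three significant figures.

Unloaded: 19.9 V; loaded: 18.0 V

Open-circuit: V = 21.9 × 1000/(100 + 1000) = 19.9 V.
With the load, Rb becomes Rb‖R_L = 461.2 Ω, so V = 21.9 × 461.2/561.2 = 18.0 V.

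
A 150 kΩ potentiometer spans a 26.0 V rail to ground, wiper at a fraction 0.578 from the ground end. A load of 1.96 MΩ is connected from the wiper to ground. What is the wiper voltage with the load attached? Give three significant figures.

V ≈ 14.8 V

The wiper splits the pot into (1−α)R = 63.30 kΩ above and αR = 86.70 kΩ below.
Lower section ‖ load = 83.03 kΩ.
V_wiper = 26.0 × 83.03/(63.30 + 83.03) = 14.8 V.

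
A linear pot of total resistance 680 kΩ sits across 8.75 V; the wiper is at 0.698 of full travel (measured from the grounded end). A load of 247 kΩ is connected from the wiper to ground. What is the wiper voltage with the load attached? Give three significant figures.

The wiper splits the pot into (1−α)R = 205.4 kΩ above and αR = 474.6 kΩ below.
Lower section ‖ load = 162.5 kΩ.
V_wiper = 8.75 × 162.5/(205.4 + 162.5) = 3.86 V.

V ≈ 3.86 V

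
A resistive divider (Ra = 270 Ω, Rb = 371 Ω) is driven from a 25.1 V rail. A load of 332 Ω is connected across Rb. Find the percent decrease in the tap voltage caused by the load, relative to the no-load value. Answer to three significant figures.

32.0 %

Unloaded V = 25.1 × 371/641.0 = 14.53 V.
Loaded: Rb‖R_L = 175.2 Ω, giving V = 25.1 × 175.2/445.2 = 9.878 V.
Drop = (14.53 − 9.878) / 14.53 = 32.0 %.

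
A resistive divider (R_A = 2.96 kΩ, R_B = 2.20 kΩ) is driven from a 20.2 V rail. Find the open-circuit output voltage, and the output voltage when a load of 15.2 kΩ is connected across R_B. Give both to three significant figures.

Open-circuit: V = 20.2 × 2.20/(2.96 + 2.20) = 8.61 V.
With the load, R_B becomes R_B‖R_L = 1.922 kΩ, so V = 20.2 × 1.922/4.882 = 7.95 V.

Unloaded: 8.61 V; loaded: 7.95 V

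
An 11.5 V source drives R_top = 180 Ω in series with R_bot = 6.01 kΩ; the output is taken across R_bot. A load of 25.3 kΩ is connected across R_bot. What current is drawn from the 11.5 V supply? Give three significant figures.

I ≈ 2.28 mA

R_bot‖R_L = 4856 Ω, so the source sees R_top + R_bot‖R_L = 5036 Ω.
I = 11.5 V / 5036 Ω = 2.28 mA.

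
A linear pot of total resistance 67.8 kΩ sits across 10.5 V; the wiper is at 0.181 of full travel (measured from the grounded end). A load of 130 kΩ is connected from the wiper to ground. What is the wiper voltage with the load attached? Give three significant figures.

The wiper splits the pot into (1−α)R = 55.53 kΩ above and αR = 12.27 kΩ below.
Lower section ‖ load = 11.21 kΩ.
V_wiper = 10.5 × 11.21/(55.53 + 11.21) = 1.76 V.

V ≈ 1.76 V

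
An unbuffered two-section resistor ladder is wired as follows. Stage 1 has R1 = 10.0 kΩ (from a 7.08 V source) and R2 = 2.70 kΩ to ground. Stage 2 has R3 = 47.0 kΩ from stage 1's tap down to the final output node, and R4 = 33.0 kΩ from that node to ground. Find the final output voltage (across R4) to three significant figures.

V_out ≈ 0.605 V

Stage 2 presents R3+R4 = 80.00 kΩ as a load on stage 1's tap.
Stage 1's lower leg becomes R2‖(R3+R4) = 2.612 kΩ, so V_mid = 7.08 × 2.612/12.61 = 1.466 V.
Stage 2 is itself unloaded: V_out = V_mid × R4/(R3+R4) = 1.466 × 33.0/80.00 = 0.605 V.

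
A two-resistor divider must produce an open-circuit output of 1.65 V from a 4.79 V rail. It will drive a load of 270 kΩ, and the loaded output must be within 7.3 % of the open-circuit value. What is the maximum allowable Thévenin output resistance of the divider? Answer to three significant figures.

Loading drop = R_th/(R_th + R_L) ≤ 0.0730, so R_th ≤ R_L · ε/(1−ε) = 270 kΩ × 0.0730/0.9270 = 21.3 kΩ.

R_th ≤ 21.3 kΩ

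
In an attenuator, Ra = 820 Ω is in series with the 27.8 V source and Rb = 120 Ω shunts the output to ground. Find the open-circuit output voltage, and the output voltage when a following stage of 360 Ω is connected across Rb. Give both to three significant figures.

Open-circuit: V = 27.8 × 120/(820 + 120) = 3.55 V.
With the load, Rb becomes Rb‖R_L = 90.00 Ω, so V = 27.8 × 90.00/910.0 = 2.75 V.

Unloaded: 3.55 V; loaded: 2.75 V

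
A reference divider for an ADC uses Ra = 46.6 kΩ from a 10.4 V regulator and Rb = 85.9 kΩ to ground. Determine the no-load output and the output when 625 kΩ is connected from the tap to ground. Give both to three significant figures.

Open-circuit: V = 10.4 × 85.9/(46.6 + 85.9) = 6.74 V.
With the load, Rb becomes Rb‖R_L = 75.52 kΩ, so V = 10.4 × 75.52/122.1 = 6.43 V.

Unloaded: 6.74 V; loaded: 6.43 V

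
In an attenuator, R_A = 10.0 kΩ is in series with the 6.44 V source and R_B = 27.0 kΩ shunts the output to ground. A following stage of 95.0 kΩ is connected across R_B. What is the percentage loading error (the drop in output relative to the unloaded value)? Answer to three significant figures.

7.13 %

The divider's output (Thévenin) resistance is R_A‖R_B = 7.297 kΩ.
Fractional drop under load = R_th/(R_th + R_L) = 7.297 / (7.297 + 95.0) = 0.07133.
So the output falls by 7.13 %.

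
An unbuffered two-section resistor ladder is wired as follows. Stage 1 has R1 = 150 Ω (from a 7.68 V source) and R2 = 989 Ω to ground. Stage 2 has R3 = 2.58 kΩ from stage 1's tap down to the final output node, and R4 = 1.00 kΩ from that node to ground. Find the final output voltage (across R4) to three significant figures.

V_out ≈ 1.80 V

Stage 2 presents R3+R4 = 3580 Ω as a load on stage 1's tap.
Stage 1's lower leg becomes R2‖(R3+R4) = 774.9 Ω, so V_mid = 7.68 × 774.9/924.9 = 6.434 V.
Stage 2 is itself unloaded: V_out = V_mid × R4/(R3+R4) = 6.434 × 1000/3580 = 1.80 V.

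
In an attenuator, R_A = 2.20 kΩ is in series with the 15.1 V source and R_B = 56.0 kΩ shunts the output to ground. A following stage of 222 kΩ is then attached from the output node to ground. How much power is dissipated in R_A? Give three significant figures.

P ≈ 0.228 mW

Total resistance from the source is R_A + (R_B‖R_L) = 46.92 kΩ, so I = 15.1/46.92 kΩ = 0.3218 mA.
P = I²·R_A = (0.3218 mA)² × 2.20 kΩ = 0.228 mW.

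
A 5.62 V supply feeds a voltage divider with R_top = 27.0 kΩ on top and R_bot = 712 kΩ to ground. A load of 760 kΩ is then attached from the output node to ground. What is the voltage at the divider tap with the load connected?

The load sits in parallel with R_bot: R_bot‖R_L = (712 × 760) / (712 + 760) = 367.6 kΩ.
V_out = 5.62 × 367.6 / (27.0 + 367.6) = 5.62 × 367.6/394.6 = 5.24 V.
(Unloaded it would have been 5.41 V.)

V_out ≈ 5.24 V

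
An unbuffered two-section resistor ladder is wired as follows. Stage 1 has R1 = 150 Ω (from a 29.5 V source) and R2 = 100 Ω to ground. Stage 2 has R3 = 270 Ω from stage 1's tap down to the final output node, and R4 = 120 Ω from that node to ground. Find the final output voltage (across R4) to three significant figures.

V_out ≈ 3.15 V

Stage 2 presents R3+R4 = 390.0 Ω as a load on stage 1's tap.
Stage 1's lower leg becomes R2‖(R3+R4) = 79.59 Ω, so V_mid = 29.5 × 79.59/229.6 = 10.23 V.
Stage 2 is itself unloaded: V_out = V_mid × R4/(R3+R4) = 10.23 × 120/390.0 = 3.15 V.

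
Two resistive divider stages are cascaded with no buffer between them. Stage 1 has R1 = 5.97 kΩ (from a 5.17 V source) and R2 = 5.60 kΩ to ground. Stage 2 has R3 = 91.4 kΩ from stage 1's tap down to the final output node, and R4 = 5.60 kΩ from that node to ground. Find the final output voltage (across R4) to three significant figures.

Stage 2 presents R3+R4 = 97.00 kΩ as a load on stage 1's tap.
Stage 1's lower leg becomes R2‖(R3+R4) = 5.294 kΩ, so V_mid = 5.17 × 5.294/11.26 = 2.430 V.
Stage 2 is itself unloaded: V_out = V_mid × R4/(R3+R4) = 2.430 × 5.60/97.00 = 0.140 V.

V_out ≈ 0.140 V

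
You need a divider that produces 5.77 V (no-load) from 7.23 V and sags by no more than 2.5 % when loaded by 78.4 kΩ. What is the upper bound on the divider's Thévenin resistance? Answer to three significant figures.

R_th ≤ 2.01 kΩ

Loading drop = R_th/(R_th + R_L) ≤ 0.0250, so R_th ≤ R_L · ε/(1−ε) = 78.4 kΩ × 0.0250/0.9750 = 2.01 kΩ.
(Any R1, R2 with R2/(R1+R2) = 0.798 and R1‖R2 ≤ 2.01 kΩ will meet the spec.)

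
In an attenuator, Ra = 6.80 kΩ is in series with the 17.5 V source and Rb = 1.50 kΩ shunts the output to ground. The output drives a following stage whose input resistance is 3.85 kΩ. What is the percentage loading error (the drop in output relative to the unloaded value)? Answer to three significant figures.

The divider's output (Thévenin) resistance is Ra‖Rb = 1.229 kΩ.
Fractional drop under load = R_th/(R_th + R_L) = 1.229 / (1.229 + 3.85) = 0.2420.
So the output falls by 24.2 %.

24.2 %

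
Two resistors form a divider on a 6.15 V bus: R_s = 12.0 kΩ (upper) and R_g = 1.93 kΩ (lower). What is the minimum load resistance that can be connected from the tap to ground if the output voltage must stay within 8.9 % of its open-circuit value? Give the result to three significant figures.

R_L(min) ≈ 17.0 kΩ

Output resistance R_th = R_s‖R_g = (12.0 × 1.93)/13.93 = 1.663 kΩ.
The fractional drop is R_th/(R_th + R_L); requiring this ≤ 0.0890 gives R_L ≥ R_th(1/0.0890 − 1) = 1.663 × 10.24 = 17.0 kΩ.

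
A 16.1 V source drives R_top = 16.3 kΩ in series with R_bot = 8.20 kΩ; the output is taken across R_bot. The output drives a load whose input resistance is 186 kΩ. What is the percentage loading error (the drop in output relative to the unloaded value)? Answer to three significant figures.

2.85 %

The divider's output (Thévenin) resistance is R_top‖R_bot = 5.456 kΩ.
Fractional drop under load = R_th/(R_th + R_L) = 5.456 / (5.456 + 186) = 0.02849.
So the output falls by 2.85 %.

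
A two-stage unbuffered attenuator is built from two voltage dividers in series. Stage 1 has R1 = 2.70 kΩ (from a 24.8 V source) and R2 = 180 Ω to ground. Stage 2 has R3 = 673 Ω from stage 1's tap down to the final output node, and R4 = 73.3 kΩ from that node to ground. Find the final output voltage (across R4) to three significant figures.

V_out ≈ 1.53 V

Stage 2 presents R3+R4 = 73970 Ω as a load on stage 1's tap.
Stage 1's lower leg becomes R2‖(R3+R4) = 179.6 Ω, so V_mid = 24.8 × 179.6/2880 = 1.546 V.
Stage 2 is itself unloaded: V_out = V_mid × R4/(R3+R4) = 1.546 × 73300/73970 = 1.53 V.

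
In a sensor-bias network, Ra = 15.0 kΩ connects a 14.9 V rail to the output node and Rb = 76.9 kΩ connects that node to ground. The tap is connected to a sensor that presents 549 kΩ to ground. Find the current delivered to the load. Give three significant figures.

I_L ≈ 0.0222 mA

Rb‖R_L = 67.45 kΩ; V_out = 14.9 × 67.45/82.45 = 12.19 V.
I_L = V_out / R_L = 12.19 / 549 kΩ = 0.0222 mA.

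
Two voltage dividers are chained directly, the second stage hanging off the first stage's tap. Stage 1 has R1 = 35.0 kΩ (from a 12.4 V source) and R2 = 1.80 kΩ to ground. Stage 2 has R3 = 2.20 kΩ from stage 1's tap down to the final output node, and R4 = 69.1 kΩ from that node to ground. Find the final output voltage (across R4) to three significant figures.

V_out ≈ 0.574 V

Stage 2 presents R3+R4 = 71.30 kΩ as a load on stage 1's tap.
Stage 1's lower leg becomes R2‖(R3+R4) = 1.756 kΩ, so V_mid = 12.4 × 1.756/36.76 = 0.5923 V.
Stage 2 is itself unloaded: V_out = V_mid × R4/(R3+R4) = 0.5923 × 69.1/71.30 = 0.574 V.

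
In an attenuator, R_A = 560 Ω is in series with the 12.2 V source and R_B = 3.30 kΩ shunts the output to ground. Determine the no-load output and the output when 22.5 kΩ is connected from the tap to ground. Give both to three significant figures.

Open-circuit: V = 12.2 × 3300/(560 + 3300) = 10.4 V.
With the load, R_B becomes R_B‖R_L = 2878 Ω, so V = 12.2 × 2878/3438 = 10.2 V.

Unloaded: 10.4 V; loaded: 10.2 V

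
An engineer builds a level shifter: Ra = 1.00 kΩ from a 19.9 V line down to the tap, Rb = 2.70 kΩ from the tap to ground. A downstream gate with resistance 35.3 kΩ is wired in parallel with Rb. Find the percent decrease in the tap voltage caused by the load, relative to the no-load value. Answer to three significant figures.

The divider's output (Thévenin) resistance is Ra‖Rb = 0.7297 kΩ.
Fractional drop under load = R_th/(R_th + R_L) = 0.7297 / (0.7297 + 35.3) = 0.02025.
So the output falls by 2.03 %.

2.03 %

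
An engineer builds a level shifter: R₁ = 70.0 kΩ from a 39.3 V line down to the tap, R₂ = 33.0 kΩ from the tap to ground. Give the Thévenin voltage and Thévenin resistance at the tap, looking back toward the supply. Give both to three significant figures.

V_th = 12.6 V, R_th = 22.4 kΩ

V_th is the open-circuit tap voltage: 39.3 × 33.0/(70.0 + 33.0) = 12.6 V.
With the supply zeroed, R₁ and R₂ appear in parallel from the tap: R_th = R₁‖R₂ = (70.0 × 33.0)/103.0 = 22.4 kΩ.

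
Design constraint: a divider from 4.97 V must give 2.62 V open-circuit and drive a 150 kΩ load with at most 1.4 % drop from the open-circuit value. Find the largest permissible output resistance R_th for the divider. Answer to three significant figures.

R_th ≤ 2.13 kΩ

Loading drop = R_th/(R_th + R_L) ≤ 0.0140, so R_th ≤ R_L · ε/(1−ε) = 150 kΩ × 0.0140/0.9860 = 2.13 kΩ.
(Any R1, R2 with R2/(R1+R2) = 0.527 and R1‖R2 ≤ 2.13 kΩ will meet the spec.)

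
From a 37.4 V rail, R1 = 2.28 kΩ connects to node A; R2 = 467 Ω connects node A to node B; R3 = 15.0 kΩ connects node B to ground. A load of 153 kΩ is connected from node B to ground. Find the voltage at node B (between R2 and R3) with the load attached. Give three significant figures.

V ≈ 31.1 V

At node B, R3 is in parallel with the load: R3‖R_L = 13660 Ω.
Below node A the resistance is R2 + (R3‖R_L) = 14130 Ω, so V_A = 37.4 × 14130/16410 = 32.20 V.
Then V_B = V_A × (R3‖R_L)/(R2 + R3‖R_L) = 32.20 × 13660/14130 = 31.1 V.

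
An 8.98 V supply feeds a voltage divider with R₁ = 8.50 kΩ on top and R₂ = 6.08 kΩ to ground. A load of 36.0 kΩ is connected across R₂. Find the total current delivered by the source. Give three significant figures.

I ≈ 0.655 mA

R₂‖R_L = 5.202 kΩ, so the source sees R₁ + R₂‖R_L = 13.70 kΩ.
I = 8.98 V / 13.70 kΩ = 0.655 mA.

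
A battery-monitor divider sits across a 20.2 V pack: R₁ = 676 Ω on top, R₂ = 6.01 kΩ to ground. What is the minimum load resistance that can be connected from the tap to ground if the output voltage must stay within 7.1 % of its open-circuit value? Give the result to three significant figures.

R_L(min) ≈ 7.95 kΩ

Output resistance R_th = R₁‖R₂ = (676 × 6010)/6686 = 607.7 Ω.
The fractional drop is R_th/(R_th + R_L); requiring this ≤ 0.0710 gives R_L ≥ R_th(1/0.0710 − 1) = 607.7 × 13.08 = 7.95 kΩ.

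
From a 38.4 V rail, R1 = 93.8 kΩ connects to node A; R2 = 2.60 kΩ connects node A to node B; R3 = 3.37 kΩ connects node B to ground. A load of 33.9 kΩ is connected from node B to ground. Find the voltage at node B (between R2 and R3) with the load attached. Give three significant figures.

V ≈ 1.18 V

At node B, R3 is in parallel with the load: R3‖R_L = 3.065 kΩ.
Below node A the resistance is R2 + (R3‖R_L) = 5.665 kΩ, so V_A = 38.4 × 5.665/99.47 = 2.187 V.
Then V_B = V_A × (R3‖R_L)/(R2 + R3‖R_L) = 2.187 × 3.065/5.665 = 1.18 V.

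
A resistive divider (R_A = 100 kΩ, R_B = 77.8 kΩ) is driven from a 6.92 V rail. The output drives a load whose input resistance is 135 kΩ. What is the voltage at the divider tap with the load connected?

V_out ≈ 2.29 V

The load sits in parallel with R_B: R_B‖R_L = (77.8 × 135) / (77.8 + 135) = 49.36 kΩ.
V_out = 6.92 × 49.36 / (100 + 49.36) = 6.92 × 49.36/149.4 = 2.29 V.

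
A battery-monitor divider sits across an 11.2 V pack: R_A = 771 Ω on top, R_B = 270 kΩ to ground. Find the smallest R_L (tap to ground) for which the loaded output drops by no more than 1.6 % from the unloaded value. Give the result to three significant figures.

R_L(min) ≈ 47.3 kΩ

Output resistance R_th = R_A‖R_B = (771 × 270000)/270800 = 768.8 Ω.
The fractional drop is R_th/(R_th + R_L); requiring this ≤ 0.0160 gives R_L ≥ R_th(1/0.0160 − 1) = 768.8 × 61.50 = 47.3 kΩ.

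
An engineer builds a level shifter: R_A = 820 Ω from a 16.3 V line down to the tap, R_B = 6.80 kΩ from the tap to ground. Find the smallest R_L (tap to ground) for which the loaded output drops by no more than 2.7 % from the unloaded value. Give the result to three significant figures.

Output resistance R_th = R_A‖R_B = (820 × 6800)/7620 = 731.8 Ω.
The fractional drop is R_th/(R_th + R_L); requiring this ≤ 0.0270 gives R_L ≥ R_th(1/0.0270 − 1) = 731.8 × 36.04 = 26.4 kΩ.

R_L(min) ≈ 26.4 kΩ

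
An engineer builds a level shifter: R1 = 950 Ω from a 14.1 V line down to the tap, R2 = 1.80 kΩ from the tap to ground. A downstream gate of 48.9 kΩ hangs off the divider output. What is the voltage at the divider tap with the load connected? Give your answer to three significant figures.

The load sits in parallel with R2: R2‖R_L = (1800 × 48900) / (1800 + 48900) = 1736 Ω.
V_out = 14.1 × 1736 / (950 + 1736) = 14.1 × 1736/2686 = 9.11 V.

V_out ≈ 9.11 V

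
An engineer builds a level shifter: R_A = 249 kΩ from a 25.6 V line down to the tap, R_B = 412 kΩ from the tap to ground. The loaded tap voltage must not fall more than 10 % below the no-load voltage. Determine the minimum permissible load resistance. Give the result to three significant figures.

Output resistance R_th = R_A‖R_B = (249 × 412)/661.0 = 155.2 kΩ.
The fractional drop is R_th/(R_th + R_L); requiring this ≤ 0.100 gives R_L ≥ R_th(1/0.100 − 1) = 155.2 × 9.000 = 1.40 MΩ.

R_L(min) ≈ 1.40 MΩ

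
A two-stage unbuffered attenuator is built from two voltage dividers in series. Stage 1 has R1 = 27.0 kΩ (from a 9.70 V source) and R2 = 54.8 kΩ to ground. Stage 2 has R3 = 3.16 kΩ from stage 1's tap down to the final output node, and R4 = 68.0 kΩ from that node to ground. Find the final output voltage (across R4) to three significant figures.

Stage 2 presents R3+R4 = 71.16 kΩ as a load on stage 1's tap.
Stage 1's lower leg becomes R2‖(R3+R4) = 30.96 kΩ, so V_mid = 9.70 × 30.96/57.96 = 5.181 V.
Stage 2 is itself unloaded: V_out = V_mid × R4/(R3+R4) = 5.181 × 68.0/71.16 = 4.95 V.

V_out ≈ 4.95 V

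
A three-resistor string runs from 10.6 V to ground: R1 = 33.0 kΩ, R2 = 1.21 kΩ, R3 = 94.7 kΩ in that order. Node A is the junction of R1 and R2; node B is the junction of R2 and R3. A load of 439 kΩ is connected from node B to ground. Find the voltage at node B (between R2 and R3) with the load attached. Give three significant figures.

At node B, R3 is in parallel with the load: R3‖R_L = 77.90 kΩ.
Below node A the resistance is R2 + (R3‖R_L) = 79.11 kΩ, so V_A = 10.6 × 79.11/112.1 = 7.480 V.
Then V_B = V_A × (R3‖R_L)/(R2 + R3‖R_L) = 7.480 × 77.90/79.11 = 7.37 V.

V ≈ 7.37 V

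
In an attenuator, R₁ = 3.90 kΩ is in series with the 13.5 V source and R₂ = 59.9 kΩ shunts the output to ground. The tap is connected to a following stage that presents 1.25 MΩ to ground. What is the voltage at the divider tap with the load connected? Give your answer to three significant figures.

The load sits in parallel with R₂: R₂‖R_L = (59.9 × 1250) / (59.9 + 1250) = 57.16 kΩ.
V_out = 13.5 × 57.16 / (3.90 + 57.16) = 13.5 × 57.16/61.06 = 12.6 V.
(Unloaded it would have been 12.7 V.)

V_out ≈ 12.6 V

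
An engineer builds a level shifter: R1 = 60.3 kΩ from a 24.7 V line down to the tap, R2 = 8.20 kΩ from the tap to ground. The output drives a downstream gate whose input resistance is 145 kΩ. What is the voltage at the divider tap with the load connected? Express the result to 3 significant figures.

The load sits in parallel with R2: R2‖R_L = (8.20 × 145) / (8.20 + 145) = 7.761 kΩ.
V_out = 24.7 × 7.761 / (60.3 + 7.761) = 24.7 × 7.761/68.06 = 2.82 V.

V_out ≈ 2.82 V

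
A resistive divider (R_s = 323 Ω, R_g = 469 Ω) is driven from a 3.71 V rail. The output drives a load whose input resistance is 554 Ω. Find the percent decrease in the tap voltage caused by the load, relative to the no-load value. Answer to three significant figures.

25.7 %

Unloaded V = 3.71 × 469/792.0 = 2.197 V.
Loaded: R_g‖R_L = 254.0 Ω, giving V = 3.71 × 254.0/577.0 = 1.633 V.
Drop = (2.197 − 1.633) / 2.197 = 25.7 %.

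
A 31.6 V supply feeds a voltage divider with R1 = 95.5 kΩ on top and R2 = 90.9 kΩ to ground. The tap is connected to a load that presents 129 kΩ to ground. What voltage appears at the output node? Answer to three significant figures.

V_out ≈ 11.3 V

The load sits in parallel with R2: R2‖R_L = (90.9 × 129) / (90.9 + 129) = 53.32 kΩ.
V_out = 31.6 × 53.32 / (95.5 + 53.32) = 31.6 × 53.32/148.8 = 11.3 V.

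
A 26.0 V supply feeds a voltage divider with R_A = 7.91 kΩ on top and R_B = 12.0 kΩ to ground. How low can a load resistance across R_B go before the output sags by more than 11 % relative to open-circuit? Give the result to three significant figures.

R_L(min) ≈ 38.6 kΩ

Output resistance R_th = R_A‖R_B = (7.91 × 12.0)/19.91 = 4.767 kΩ.
The fractional drop is R_th/(R_th + R_L); requiring this ≤ 0.110 gives R_L ≥ R_th(1/0.110 − 1) = 4.767 × 8.091 = 38.6 kΩ.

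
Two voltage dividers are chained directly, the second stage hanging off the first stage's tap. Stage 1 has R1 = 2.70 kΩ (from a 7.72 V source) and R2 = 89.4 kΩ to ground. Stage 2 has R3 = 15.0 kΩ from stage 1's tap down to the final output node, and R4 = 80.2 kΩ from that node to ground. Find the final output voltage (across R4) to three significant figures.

Stage 2 presents R3+R4 = 95.20 kΩ as a load on stage 1's tap.
Stage 1's lower leg becomes R2‖(R3+R4) = 46.10 kΩ, so V_mid = 7.72 × 46.10/48.80 = 7.293 V.
Stage 2 is itself unloaded: V_out = V_mid × R4/(R3+R4) = 7.293 × 80.2/95.20 = 6.14 V.

V_out ≈ 6.14 V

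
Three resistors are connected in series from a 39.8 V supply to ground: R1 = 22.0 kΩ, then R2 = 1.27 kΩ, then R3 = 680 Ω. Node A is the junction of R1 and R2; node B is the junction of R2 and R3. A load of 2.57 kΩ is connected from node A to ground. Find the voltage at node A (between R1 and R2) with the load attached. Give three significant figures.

V ≈ 1.91 V

Below node A the series string R2+R3 = 1950 Ω sits in parallel with the 2570 Ω load: 1109 Ω.
V_A = 39.8 × 1109/(22000 + 1109) = 1.91 V.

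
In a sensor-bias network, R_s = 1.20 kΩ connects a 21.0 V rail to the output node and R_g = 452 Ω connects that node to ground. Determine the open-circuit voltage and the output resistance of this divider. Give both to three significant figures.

V_th = 5.75 V, R_th = 328 Ω

V_th is the open-circuit tap voltage: 21.0 × 452/(1200 + 452) = 5.75 V.
With the supply zeroed, R_s and R_g appear in parallel from the tap: R_th = R_s‖R_g = (1200 × 452)/1652 = 328 Ω.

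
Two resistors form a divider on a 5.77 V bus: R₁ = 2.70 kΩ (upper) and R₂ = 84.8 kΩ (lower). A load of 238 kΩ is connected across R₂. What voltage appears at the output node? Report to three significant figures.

The load sits in parallel with R₂: R₂‖R_L = (84.8 × 238) / (84.8 + 238) = 62.52 kΩ.
V_out = 5.77 × 62.52 / (2.70 + 62.52) = 5.77 × 62.52/65.22 = 5.53 V.
(Unloaded it would have been 5.59 V.)

V_out ≈ 5.53 V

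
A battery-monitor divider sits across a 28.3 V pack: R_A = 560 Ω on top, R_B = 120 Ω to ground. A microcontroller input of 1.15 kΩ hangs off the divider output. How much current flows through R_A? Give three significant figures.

R_B‖R_L = 108.7 Ω, so the source sees R_A + R_B‖R_L = 668.7 Ω.
I = 28.3 V / 668.7 Ω = 42.3 mA.

I ≈ 42.3 mA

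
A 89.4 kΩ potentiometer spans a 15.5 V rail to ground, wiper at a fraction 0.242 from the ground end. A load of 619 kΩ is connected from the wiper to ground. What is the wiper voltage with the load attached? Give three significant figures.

The wiper splits the pot into (1−α)R = 67.77 kΩ above and αR = 21.63 kΩ below.
Lower section ‖ load = 20.90 kΩ.
V_wiper = 15.5 × 20.90/(67.77 + 20.90) = 3.65 V.

V ≈ 3.65 V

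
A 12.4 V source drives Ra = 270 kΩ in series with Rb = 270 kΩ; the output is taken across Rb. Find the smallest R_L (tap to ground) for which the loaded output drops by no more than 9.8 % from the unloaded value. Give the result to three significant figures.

R_L(min) ≈ 1.24 MΩ

Output resistance R_th = Ra‖Rb = (270 × 270)/540.0 = 135.0 kΩ.
The fractional drop is R_th/(R_th + R_L); requiring this ≤ 0.0980 gives R_L ≥ R_th(1/0.0980 − 1) = 135.0 × 9.204 = 1.24 MΩ.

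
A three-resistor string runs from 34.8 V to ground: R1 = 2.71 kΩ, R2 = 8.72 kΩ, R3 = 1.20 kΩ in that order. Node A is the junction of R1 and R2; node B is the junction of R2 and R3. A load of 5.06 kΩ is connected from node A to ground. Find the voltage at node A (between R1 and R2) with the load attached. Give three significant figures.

Below node A the series string R2+R3 = 9.920 kΩ sits in parallel with the 5.06 kΩ load: 3.351 kΩ.
V_A = 34.8 × 3.351/(2.71 + 3.351) = 19.2 V.

V ≈ 19.2 V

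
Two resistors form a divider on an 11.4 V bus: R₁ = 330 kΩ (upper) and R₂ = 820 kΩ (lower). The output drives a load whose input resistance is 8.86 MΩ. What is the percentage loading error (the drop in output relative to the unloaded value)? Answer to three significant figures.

2.59 %

The divider's output (Thévenin) resistance is R₁‖R₂ = 235.3 kΩ.
Fractional drop under load = R_th/(R_th + R_L) = 235.3 / (235.3 + 8860) = 0.02587.
So the output falls by 2.59 %.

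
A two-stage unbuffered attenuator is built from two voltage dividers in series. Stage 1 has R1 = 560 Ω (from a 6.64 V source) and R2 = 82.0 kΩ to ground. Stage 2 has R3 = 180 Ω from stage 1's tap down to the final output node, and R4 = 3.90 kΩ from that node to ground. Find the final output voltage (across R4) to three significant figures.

V_out ≈ 5.55 V

Stage 2 presents R3+R4 = 4080 Ω as a load on stage 1's tap.
Stage 1's lower leg becomes R2‖(R3+R4) = 3887 Ω, so V_mid = 6.64 × 3887/4447 = 5.804 V.
Stage 2 is itself unloaded: V_out = V_mid × R4/(R3+R4) = 5.804 × 3900/4080 = 5.55 V.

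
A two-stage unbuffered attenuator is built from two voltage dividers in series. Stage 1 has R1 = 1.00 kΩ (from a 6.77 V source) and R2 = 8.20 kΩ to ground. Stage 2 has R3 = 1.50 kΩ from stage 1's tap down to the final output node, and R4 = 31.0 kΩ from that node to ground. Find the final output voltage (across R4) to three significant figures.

Stage 2 presents R3+R4 = 32.50 kΩ as a load on stage 1's tap.
Stage 1's lower leg becomes R2‖(R3+R4) = 6.548 kΩ, so V_mid = 6.77 × 6.548/7.548 = 5.873 V.
Stage 2 is itself unloaded: V_out = V_mid × R4/(R3+R4) = 5.873 × 31.0/32.50 = 5.60 V.

V_out ≈ 5.60 V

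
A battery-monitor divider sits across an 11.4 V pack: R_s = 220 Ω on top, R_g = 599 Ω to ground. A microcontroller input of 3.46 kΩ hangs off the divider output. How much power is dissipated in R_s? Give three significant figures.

P ≈ 53.6 mW

Total resistance from the source is R_s + (R_g‖R_L) = 730.6 Ω, so I = 11.4/730.6 Ω = 15.60 mA.
P = I²·R_s = (15.60 mA)² × 220 Ω = 53.6 mW.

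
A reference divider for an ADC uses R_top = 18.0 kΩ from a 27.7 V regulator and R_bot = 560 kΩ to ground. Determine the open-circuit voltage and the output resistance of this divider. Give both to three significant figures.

V_th = 26.8 V, R_th = 17.4 kΩ

V_th is the open-circuit tap voltage: 27.7 × 560/(18.0 + 560) = 26.8 V.
With the supply zeroed, R_top and R_bot appear in parallel from the tap: R_th = R_top‖R_bot = (18.0 × 560)/578.0 = 17.4 kΩ.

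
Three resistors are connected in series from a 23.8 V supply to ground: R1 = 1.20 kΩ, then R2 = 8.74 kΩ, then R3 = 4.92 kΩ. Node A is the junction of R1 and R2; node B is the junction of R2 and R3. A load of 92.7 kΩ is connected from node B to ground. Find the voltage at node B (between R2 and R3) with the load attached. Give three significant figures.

V ≈ 7.61 V

At node B, R3 is in parallel with the load: R3‖R_L = 4.672 kΩ.
Below node A the resistance is R2 + (R3‖R_L) = 13.41 kΩ, so V_A = 23.8 × 13.41/14.61 = 21.85 V.
Then V_B = V_A × (R3‖R_L)/(R2 + R3‖R_L) = 21.85 × 4.672/13.41 = 7.61 V.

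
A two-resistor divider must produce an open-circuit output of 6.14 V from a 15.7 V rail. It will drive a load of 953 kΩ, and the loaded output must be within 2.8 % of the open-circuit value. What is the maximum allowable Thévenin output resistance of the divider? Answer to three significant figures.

R_th ≤ 27.5 kΩ

Loading drop = R_th/(R_th + R_L) ≤ 0.0280, so R_th ≤ R_L · ε/(1−ε) = 953 kΩ × 0.0280/0.9720 = 27.5 kΩ.
(Any R1, R2 with R2/(R1+R2) = 0.391 and R1‖R2 ≤ 27.5 kΩ will meet the spec.)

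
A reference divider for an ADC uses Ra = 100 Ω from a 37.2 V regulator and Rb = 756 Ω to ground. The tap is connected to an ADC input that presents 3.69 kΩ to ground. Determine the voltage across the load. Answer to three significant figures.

V_out ≈ 32.1 V

The load sits in parallel with Rb: Rb‖R_L = (756 × 3690) / (756 + 3690) = 627.4 Ω.
V_out = 37.2 × 627.4 / (100 + 627.4) = 37.2 × 627.4/727.4 = 32.1 V.
(Unloaded it would have been 32.9 V.)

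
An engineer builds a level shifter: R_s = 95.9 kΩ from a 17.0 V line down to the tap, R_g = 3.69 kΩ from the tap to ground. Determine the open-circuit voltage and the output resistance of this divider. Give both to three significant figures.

V_th is the open-circuit tap voltage: 17.0 × 3.69/(95.9 + 3.69) = 0.630 V.
With the supply zeroed, R_s and R_g appear in parallel from the tap: R_th = R_s‖R_g = (95.9 × 3.69)/99.59 = 3.55 kΩ.

V_th = 0.630 V, R_th = 3.55 kΩ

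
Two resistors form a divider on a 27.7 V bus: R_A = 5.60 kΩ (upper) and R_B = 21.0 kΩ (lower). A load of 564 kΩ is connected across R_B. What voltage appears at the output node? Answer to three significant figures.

V_out ≈ 21.7 V

The load sits in parallel with R_B: R_B‖R_L = (21.0 × 564) / (21.0 + 564) = 20.25 kΩ.
V_out = 27.7 × 20.25 / (5.60 + 20.25) = 27.7 × 20.25/25.85 = 21.7 V.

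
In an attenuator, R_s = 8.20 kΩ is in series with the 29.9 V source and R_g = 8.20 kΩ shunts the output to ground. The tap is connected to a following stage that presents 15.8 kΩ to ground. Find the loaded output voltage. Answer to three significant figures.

V_out ≈ 11.9 V

The load sits in parallel with R_g: R_g‖R_L = (8.20 × 15.8) / (8.20 + 15.8) = 5.398 kΩ.
V_out = 29.9 × 5.398 / (8.20 + 5.398) = 29.9 × 5.398/13.60 = 11.9 V.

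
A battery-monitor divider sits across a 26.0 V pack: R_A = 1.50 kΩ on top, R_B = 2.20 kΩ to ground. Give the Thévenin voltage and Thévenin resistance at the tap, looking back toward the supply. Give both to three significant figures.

V_th = 15.5 V, R_th = 892 Ω

V_th is the open-circuit tap voltage: 26.0 × 2.20/(1.50 + 2.20) = 15.5 V.
With the supply zeroed, R_A and R_B appear in parallel from the tap: R_th = R_A‖R_B = (1.50 × 2.20)/3.700 = 892 Ω.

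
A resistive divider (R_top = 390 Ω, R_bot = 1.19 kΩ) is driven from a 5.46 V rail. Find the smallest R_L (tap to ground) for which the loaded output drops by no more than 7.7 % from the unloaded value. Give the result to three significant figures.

R_L(min) ≈ 3.52 kΩ

Output resistance R_th = R_top‖R_bot = (390 × 1190)/1580 = 293.7 Ω.
The fractional drop is R_th/(R_th + R_L); requiring this ≤ 0.0770 gives R_L ≥ R_th(1/0.0770 − 1) = 293.7 × 11.99 = 3.52 kΩ.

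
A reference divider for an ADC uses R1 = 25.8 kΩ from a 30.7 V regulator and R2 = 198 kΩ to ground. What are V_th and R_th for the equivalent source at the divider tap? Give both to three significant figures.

V_th is the open-circuit tap voltage: 30.7 × 198/(25.8 + 198) = 27.2 V.
With the supply zeroed, R1 and R2 appear in parallel from the tap: R_th = R1‖R2 = (25.8 × 198)/223.8 = 22.8 kΩ.

V_th = 27.2 V, R_th = 22.8 kΩ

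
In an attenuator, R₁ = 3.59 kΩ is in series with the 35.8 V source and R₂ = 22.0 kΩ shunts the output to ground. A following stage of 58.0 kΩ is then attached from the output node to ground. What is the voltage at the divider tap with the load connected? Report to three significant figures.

The load sits in parallel with R₂: R₂‖R_L = (22.0 × 58.0) / (22.0 + 58.0) = 15.95 kΩ.
V_out = 35.8 × 15.95 / (3.59 + 15.95) = 35.8 × 15.95/19.54 = 29.2 V.
(Unloaded it would have been 30.8 V.)

V_out ≈ 29.2 V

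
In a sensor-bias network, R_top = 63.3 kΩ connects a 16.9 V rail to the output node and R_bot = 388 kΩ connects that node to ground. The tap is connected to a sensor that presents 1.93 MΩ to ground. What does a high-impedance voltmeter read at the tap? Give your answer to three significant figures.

V_out ≈ 14.1 V

The load sits in parallel with R_bot: R_bot‖R_L = (388 × 1930) / (388 + 1930) = 323.1 kΩ.
V_out = 16.9 × 323.1 / (63.3 + 323.1) = 16.9 × 323.1/386.4 = 14.1 V.
(Unloaded it would have been 14.5 V.)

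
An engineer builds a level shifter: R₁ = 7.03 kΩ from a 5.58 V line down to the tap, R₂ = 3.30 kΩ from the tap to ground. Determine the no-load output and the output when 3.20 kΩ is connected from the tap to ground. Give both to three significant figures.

Unloaded: 1.78 V; loaded: 1.05 V

Open-circuit: V = 5.58 × 3.30/(7.03 + 3.30) = 1.78 V.
With the load, R₂ becomes R₂‖R_L = 1.625 kΩ, so V = 5.58 × 1.625/8.655 = 1.05 V.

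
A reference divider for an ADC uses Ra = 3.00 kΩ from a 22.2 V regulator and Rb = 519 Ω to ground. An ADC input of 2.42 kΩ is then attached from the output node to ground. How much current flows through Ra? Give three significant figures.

Rb‖R_L = 427.3 Ω, so the source sees Ra + Rb‖R_L = 3427 Ω.
I = 22.2 V / 3427 Ω = 6.48 mA.

I ≈ 6.48 mA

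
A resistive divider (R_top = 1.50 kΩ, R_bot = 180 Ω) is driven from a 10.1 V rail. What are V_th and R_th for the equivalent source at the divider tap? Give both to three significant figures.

V_th = 1.08 V, R_th = 161 Ω

V_th is the open-circuit tap voltage: 10.1 × 180/(1500 + 180) = 1.08 V.
With the supply zeroed, R_top and R_bot appear in parallel from the tap: R_th = R_top‖R_bot = (1500 × 180)/1680 = 161 Ω.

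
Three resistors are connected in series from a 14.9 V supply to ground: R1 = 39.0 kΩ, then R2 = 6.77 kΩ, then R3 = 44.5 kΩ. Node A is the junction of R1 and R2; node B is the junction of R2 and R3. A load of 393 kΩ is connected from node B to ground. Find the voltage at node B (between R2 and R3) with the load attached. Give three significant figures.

At node B, R3 is in parallel with the load: R3‖R_L = 39.97 kΩ.
Below node A the resistance is R2 + (R3‖R_L) = 46.74 kΩ, so V_A = 14.9 × 46.74/85.74 = 8.123 V.
Then V_B = V_A × (R3‖R_L)/(R2 + R3‖R_L) = 8.123 × 39.97/46.74 = 6.95 V.

V ≈ 6.95 V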